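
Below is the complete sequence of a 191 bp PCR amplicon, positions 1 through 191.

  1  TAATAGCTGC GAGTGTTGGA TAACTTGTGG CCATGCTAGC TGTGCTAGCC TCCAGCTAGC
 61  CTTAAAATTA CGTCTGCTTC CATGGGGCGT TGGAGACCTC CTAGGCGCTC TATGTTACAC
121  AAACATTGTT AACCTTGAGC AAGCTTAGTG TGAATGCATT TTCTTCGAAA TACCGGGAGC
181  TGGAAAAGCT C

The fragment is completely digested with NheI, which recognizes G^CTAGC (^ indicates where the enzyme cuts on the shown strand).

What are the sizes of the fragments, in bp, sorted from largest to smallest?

136, 35, 11, 9 bp

NheI sites (GCTAGC) start at positions 35, 44, 55.
NheI cuts after the first base of each site, so after positions 35, 44, 55.
Linear molecule, 3 cuts → 4 fragments:
  1–35 → 35 bp
  36–44 → 9 bp
  45–55 → 11 bp
  56–191 → 136 bp
Sorted largest to smallest: 136, 35, 11, 9 bp.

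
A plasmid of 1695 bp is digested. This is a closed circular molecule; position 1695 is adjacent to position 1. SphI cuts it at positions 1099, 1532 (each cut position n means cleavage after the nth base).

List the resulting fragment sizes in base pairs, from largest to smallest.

Circular molecule, 2 cuts → 2 fragments:
  1532 − 1099 = 433 bp
  wrap: 1695 − 1532 + 1099 = 1262 bp
Sorted largest to smallest: 1262, 433 bp.

1262, 433 bp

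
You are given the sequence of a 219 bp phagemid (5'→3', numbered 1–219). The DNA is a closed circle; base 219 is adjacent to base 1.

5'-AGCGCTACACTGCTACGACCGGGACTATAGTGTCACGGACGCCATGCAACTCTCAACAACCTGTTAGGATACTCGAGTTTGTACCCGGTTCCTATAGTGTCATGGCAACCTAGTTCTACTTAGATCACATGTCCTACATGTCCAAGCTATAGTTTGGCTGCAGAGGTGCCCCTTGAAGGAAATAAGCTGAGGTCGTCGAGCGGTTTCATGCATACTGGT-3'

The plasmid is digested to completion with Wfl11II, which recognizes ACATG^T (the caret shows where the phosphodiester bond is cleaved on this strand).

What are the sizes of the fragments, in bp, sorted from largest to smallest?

210, 9 bp

Wfl11II sites (ACATGT) start at positions 127, 136.
Wfl11II cuts after base 5 of each site (before the last base), so after positions 131, 140.
Circular molecule, 2 cuts → 2 fragments:
  132–140 → 9 bp
  141–219 then 1–131 → 79 + 131 = 210 bp
Sorted largest to smallest: 210, 9 bp.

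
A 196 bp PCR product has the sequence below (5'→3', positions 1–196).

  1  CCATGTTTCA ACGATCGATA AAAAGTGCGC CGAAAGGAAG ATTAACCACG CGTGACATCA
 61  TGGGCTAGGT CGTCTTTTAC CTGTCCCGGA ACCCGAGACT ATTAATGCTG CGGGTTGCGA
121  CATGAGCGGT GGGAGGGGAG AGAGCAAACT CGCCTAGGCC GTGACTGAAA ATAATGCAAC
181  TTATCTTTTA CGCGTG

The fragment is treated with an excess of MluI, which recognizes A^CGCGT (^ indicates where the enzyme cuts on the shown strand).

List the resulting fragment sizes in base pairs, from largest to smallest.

142, 48, 6 bp

MluI sites (ACGCGT) start at positions 48, 190.
MluI cuts after the first base of each site, so after positions 48, 190.
Linear molecule, 2 cuts → 3 fragments:
  1–48 → 48 bp
  49–190 → 142 bp
  191–196 → 6 bp
Sorted largest to smallest: 142, 48, 6 bp.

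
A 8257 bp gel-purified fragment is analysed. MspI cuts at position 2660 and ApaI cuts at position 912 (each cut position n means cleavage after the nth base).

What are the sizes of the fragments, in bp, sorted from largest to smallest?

5597, 1748, 912 bp

Combined cut positions (sorted): 912, 2660.
Linear molecule, 2 cuts → 3 fragments:
  912 − 0 = 912 bp
  2660 − 912 = 1748 bp
  8257 − 2660 = 5597 bp
Sorted largest to smallest: 5597, 1748, 912 bp.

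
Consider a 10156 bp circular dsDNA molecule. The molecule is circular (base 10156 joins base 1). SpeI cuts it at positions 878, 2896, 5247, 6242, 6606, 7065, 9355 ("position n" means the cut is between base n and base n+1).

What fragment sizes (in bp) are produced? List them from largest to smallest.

Circular molecule, 7 cuts → 7 fragments:
  2896 − 878 = 2018 bp
  5247 − 2896 = 2351 bp
  6242 − 5247 = 995 bp
  6606 − 6242 = 364 bp
  7065 − 6606 = 459 bp
  9355 − 7065 = 2290 bp
  wrap: 10156 − 9355 + 878 = 1679 bp
Sorted largest to smallest: 2351, 2290, 2018, 1679, 995, 459, 364 bp.

2351, 2290, 2018, 1679, 995, 459, 364 bp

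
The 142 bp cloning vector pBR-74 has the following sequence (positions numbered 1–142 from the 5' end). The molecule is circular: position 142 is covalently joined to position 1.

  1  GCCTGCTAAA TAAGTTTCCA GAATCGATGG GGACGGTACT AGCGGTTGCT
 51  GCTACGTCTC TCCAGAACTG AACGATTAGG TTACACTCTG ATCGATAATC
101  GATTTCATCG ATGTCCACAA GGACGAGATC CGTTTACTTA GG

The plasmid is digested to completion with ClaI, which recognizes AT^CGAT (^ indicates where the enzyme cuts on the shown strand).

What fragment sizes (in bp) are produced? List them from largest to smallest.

68, 58, 9, 7 bp

ClaI sites (ATCGAT) start at positions 23, 91, 98, 107.
ClaI cuts after base 2 of each site, so after positions 24, 92, 99, 108.
Circular molecule, 4 cuts → 4 fragments:
  25–92 → 68 bp
  93–99 → 7 bp
  100–108 → 9 bp
  109–142 then 1–24 → 34 + 24 = 58 bp
Sorted largest to smallest: 68, 58, 9, 7 bp.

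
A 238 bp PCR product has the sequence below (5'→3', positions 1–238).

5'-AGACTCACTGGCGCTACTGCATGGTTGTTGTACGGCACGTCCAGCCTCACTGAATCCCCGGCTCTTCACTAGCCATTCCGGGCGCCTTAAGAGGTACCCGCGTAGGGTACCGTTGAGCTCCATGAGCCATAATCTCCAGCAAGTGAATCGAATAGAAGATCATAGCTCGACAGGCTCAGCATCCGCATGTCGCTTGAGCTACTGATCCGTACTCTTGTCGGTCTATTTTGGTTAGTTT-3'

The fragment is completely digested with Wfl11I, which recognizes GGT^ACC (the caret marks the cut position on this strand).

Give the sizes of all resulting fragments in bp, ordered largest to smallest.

Wfl11I sites (GGTACC) start at positions 93, 106.
Wfl11I cuts after base 3 of each site, so after positions 95, 108.
Linear molecule, 2 cuts → 3 fragments:
  1–95 → 95 bp
  96–108 → 13 bp
  109–238 → 130 bp
Sorted largest to smallest: 130, 95, 13 bp.

130, 95, 13 bp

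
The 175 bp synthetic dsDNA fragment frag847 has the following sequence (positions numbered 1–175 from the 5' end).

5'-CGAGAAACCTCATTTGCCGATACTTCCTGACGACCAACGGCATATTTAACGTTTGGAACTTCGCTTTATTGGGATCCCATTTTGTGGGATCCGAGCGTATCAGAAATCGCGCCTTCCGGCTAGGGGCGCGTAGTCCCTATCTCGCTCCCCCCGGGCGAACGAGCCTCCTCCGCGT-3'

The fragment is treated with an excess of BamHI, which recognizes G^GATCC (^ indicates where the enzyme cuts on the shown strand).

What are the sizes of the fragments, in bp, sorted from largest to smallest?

88, 72, 15 bp

BamHI sites (GGATCC) start at positions 72, 87.
BamHI cuts after the first base of each site, so after positions 72, 87.
Linear molecule, 2 cuts → 3 fragments:
  1–72 → 72 bp
  73–87 → 15 bp
  88–175 → 88 bp
Sorted largest to smallest: 88, 72, 15 bp.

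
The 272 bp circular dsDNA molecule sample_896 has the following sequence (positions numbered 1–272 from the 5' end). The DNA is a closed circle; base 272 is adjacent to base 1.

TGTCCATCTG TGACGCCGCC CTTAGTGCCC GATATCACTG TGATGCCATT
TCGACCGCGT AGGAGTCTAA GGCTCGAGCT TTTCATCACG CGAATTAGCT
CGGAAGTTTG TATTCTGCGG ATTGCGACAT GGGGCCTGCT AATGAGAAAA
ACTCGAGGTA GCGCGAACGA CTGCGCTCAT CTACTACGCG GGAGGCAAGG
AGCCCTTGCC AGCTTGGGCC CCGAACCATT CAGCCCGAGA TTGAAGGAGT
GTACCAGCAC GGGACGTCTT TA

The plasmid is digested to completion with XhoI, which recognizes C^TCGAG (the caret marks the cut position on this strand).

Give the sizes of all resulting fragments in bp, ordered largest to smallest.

XhoI sites (CTCGAG) start at positions 73, 152.
XhoI cuts after the first base of each site, so after positions 73, 152.
Circular molecule, 2 cuts → 2 fragments:
  74–152 → 79 bp
  153–272 then 1–73 → 120 + 73 = 193 bp
Sorted largest to smallest: 193, 79 bp.

193, 79 bp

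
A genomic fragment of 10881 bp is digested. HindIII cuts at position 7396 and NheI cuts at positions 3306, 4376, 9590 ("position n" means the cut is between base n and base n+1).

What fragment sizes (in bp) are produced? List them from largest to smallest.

3306, 3020, 2194, 1291, 1070 bp

Combined cut positions (sorted): 3306, 4376, 7396, 9590.
Linear molecule, 4 cuts → 5 fragments:
  3306 − 0 = 3306 bp
  4376 − 3306 = 1070 bp
  7396 − 4376 = 3020 bp
  9590 − 7396 = 2194 bp
  10881 − 9590 = 1291 bp
Sorted largest to smallest: 3306, 3020, 2194, 1291, 1070 bp.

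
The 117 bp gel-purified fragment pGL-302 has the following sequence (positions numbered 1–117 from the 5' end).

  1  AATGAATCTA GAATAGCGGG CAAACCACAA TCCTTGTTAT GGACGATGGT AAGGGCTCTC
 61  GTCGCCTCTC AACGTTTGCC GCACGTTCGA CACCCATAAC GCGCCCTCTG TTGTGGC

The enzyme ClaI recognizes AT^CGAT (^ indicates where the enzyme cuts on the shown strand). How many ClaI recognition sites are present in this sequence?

No occurrence of ATCGAT is present in the sequence.
ClaI does not cut: 0 sites.

0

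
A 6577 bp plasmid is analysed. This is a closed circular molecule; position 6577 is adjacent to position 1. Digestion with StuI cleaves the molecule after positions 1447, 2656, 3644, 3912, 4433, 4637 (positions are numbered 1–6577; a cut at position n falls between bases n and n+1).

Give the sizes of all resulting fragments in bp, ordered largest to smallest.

3387, 1209, 988, 521, 268, 204 bp

Circular molecule, 6 cuts → 6 fragments:
  2656 − 1447 = 1209 bp
  3644 − 2656 = 988 bp
  3912 − 3644 = 268 bp
  4433 − 3912 = 521 bp
  4637 − 4433 = 204 bp
  wrap: 6577 − 4637 + 1447 = 3387 bp
Sorted largest to smallest: 3387, 1209, 988, 521, 268, 204 bp.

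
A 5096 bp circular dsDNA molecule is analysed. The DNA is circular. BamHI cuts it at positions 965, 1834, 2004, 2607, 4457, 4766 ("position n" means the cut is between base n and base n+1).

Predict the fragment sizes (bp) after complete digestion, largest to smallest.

1850, 1295, 869, 603, 309, 170 bp

Circular molecule, 6 cuts → 6 fragments:
  1834 − 965 = 869 bp
  2004 − 1834 = 170 bp
  2607 − 2004 = 603 bp
  4457 − 2607 = 1850 bp
  4766 − 4457 = 309 bp
  wrap: 5096 − 4766 + 965 = 1295 bp
Sorted largest to smallest: 1850, 1295, 869, 603, 309, 170 bp.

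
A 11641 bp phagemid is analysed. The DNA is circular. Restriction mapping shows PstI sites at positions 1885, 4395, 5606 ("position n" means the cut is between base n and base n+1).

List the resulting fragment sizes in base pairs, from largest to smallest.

Circular molecule, 3 cuts → 3 fragments:
  4395 − 1885 = 2510 bp
  5606 − 4395 = 1211 bp
  wrap: 11641 − 5606 + 1885 = 7920 bp
Sorted largest to smallest: 7920, 2510, 1211 bp.

7920, 2510, 1211 bp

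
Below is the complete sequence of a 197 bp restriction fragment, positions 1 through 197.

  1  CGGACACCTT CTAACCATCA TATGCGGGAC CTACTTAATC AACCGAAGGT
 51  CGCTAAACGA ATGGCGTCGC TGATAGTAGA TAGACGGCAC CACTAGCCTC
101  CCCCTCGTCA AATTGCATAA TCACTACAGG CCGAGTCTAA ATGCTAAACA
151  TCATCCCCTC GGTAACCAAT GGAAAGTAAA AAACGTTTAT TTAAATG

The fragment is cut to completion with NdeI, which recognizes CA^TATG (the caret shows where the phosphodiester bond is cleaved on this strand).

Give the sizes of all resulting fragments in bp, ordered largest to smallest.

177, 20 bp

The NdeI site (CATATG) starts at position 19.
NdeI cuts after base 2 of each site, so after position 20.
Linear molecule, 1 cut → 2 fragments:
  1–20 → 20 bp
  21–197 → 177 bp
Sorted largest to smallest: 177, 20 bp.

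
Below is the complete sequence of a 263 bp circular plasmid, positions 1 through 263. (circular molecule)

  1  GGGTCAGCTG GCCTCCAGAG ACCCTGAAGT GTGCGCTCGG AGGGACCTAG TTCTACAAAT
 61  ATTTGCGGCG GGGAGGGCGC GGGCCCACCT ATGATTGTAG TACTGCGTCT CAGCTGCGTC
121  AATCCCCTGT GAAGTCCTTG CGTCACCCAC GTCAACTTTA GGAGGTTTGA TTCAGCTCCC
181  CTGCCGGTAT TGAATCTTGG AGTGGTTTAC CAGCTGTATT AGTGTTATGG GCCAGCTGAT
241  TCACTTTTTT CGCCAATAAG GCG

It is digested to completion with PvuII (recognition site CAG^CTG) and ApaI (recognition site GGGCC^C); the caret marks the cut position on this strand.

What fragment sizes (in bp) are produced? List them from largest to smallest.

PvuII sites (CAGCTG) start at positions 5, 111, 211, 233.
PvuII cuts after base 3 of each site, so after positions 7, 113, 213, 235.
The ApaI site (GGGCCC) starts at position 81.
ApaI cuts after base 5 of each site (before the last base), so after position 85.
Combined cut positions: 7, 85, 113, 213, 235.
Circular molecule, 5 cuts → 5 fragments:
  8–85 → 78 bp
  86–113 → 28 bp
  114–213 → 100 bp
  214–235 → 22 bp
  236–263 then 1–7 → 28 + 7 = 35 bp
Sorted largest to smallest: 100, 78, 35, 28, 22 bp.

100, 78, 35, 28, 22 bp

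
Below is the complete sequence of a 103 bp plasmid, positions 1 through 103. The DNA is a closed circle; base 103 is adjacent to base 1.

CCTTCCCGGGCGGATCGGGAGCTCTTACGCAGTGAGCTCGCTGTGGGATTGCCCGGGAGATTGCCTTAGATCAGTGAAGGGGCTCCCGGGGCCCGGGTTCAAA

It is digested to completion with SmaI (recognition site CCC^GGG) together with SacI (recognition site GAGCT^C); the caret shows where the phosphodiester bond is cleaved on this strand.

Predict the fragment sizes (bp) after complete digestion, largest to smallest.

33, 16, 16, 16, 15, 7 bp

SmaI sites (CCCGGG) start at positions 5, 52, 85, 92.
SmaI cuts after base 3 of each site, so after positions 7, 54, 87, 94.
SacI sites (GAGCTC) start at positions 19, 34.
SacI cuts after base 5 of each site (before the last base), so after positions 23, 38.
Combined cut positions: 7, 23, 38, 54, 87, 94.
Circular molecule, 6 cuts → 6 fragments:
  8–23 → 16 bp
  24–38 → 15 bp
  39–54 → 16 bp
  55–87 → 33 bp
  88–94 → 7 bp
  95–103 then 1–7 → 9 + 7 = 16 bp
Sorted largest to smallest: 33, 16, 16, 16, 15, 7 bp.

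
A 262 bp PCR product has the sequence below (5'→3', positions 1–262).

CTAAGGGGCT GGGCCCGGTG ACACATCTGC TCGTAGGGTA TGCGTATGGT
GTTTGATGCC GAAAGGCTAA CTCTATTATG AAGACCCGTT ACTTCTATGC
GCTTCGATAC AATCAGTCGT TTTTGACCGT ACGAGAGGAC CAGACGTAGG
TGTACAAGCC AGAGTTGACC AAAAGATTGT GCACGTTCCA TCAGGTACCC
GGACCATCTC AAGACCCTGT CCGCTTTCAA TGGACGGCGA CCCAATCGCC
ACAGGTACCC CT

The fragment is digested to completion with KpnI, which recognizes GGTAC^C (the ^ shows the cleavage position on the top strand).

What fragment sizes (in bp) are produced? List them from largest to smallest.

KpnI sites (GGTACC) start at positions 194, 254.
KpnI cuts after base 5 of each site (before the last base), so after positions 198, 258.
Linear molecule, 2 cuts → 3 fragments:
  1–198 → 198 bp
  199–258 → 60 bp
  259–262 → 4 bp
Sorted largest to smallest: 198, 60, 4 bp.

198, 60, 4 bp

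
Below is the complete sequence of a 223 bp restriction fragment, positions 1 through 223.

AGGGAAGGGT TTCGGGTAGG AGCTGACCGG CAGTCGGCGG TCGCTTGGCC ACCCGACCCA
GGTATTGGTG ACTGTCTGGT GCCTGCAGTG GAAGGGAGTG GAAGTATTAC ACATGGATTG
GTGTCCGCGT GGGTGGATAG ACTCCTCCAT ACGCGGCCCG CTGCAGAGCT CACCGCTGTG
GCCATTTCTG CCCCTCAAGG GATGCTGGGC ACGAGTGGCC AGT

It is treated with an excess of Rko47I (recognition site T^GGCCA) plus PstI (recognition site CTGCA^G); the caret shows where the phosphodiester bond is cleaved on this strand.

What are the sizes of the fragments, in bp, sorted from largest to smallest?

78, 46, 41, 37, 14, 7 bp

Rko47I sites (TGGCCA) start at positions 46, 179, 216.
Rko47I cuts after the first base of each site, so after positions 46, 179, 216.
PstI sites (CTGCAG) start at positions 83, 161.
PstI cuts after base 5 of each site (before the last base), so after positions 87, 165.
Combined cut positions: 46, 87, 165, 179, 216.
Linear molecule, 5 cuts → 6 fragments:
  1–46 → 46 bp
  47–87 → 41 bp
  88–165 → 78 bp
  166–179 → 14 bp
  180–216 → 37 bp
  217–223 → 7 bp
Sorted largest to smallest: 78, 46, 41, 37, 14, 7 bp.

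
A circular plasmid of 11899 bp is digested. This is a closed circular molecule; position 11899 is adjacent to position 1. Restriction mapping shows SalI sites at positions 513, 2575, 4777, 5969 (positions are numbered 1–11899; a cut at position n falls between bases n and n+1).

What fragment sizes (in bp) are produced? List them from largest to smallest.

6443, 2202, 2062, 1192 bp

Circular molecule, 4 cuts → 4 fragments:
  2575 − 513 = 2062 bp
  4777 − 2575 = 2202 bp
  5969 − 4777 = 1192 bp
  wrap: 11899 − 5969 + 513 = 6443 bp
Sorted largest to smallest: 6443, 2202, 2062, 1192 bp.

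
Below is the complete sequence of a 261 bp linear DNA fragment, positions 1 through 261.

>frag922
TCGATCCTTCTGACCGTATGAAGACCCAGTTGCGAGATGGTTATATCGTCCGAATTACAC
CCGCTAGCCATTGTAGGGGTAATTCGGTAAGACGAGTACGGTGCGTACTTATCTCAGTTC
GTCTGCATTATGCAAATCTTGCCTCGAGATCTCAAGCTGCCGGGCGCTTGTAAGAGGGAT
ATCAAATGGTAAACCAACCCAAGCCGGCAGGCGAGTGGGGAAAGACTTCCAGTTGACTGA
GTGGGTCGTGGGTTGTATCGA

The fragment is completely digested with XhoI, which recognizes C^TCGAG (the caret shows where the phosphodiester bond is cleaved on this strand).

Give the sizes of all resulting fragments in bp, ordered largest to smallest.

143, 118 bp

The XhoI site (CTCGAG) starts at position 143.
XhoI cuts after the first base of each site, so after position 143.
Linear molecule, 1 cut → 2 fragments:
  1–143 → 143 bp
  144–261 → 118 bp
Sorted largest to smallest: 143, 118 bp.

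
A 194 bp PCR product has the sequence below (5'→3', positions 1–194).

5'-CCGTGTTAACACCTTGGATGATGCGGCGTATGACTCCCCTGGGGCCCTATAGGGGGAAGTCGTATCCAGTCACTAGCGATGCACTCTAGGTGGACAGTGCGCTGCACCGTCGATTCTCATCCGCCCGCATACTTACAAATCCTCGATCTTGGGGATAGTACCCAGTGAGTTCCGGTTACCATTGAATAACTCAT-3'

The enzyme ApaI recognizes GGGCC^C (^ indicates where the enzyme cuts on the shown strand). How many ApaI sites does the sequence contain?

GGGCCC occurs starting at position 42.
ApaI cuts at 1 site.

1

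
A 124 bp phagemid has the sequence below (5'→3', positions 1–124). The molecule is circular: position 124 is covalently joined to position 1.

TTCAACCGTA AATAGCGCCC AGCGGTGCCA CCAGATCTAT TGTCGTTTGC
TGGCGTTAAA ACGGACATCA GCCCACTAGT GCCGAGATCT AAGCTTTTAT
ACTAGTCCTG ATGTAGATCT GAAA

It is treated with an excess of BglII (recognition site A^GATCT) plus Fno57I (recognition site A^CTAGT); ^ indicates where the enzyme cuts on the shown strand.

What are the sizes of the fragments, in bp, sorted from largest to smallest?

42, 42, 16, 14, 10 bp

BglII sites (AGATCT) start at positions 33, 85, 115.
BglII cuts after the first base of each site, so after positions 33, 85, 115.
Fno57I sites (ACTAGT) start at positions 75, 101.
Fno57I cuts after the first base of each site, so after positions 75, 101.
Combined cut positions: 33, 75, 85, 101, 115.
Circular molecule, 5 cuts → 5 fragments:
  34–75 → 42 bp
  76–85 → 10 bp
  86–101 → 16 bp
  102–115 → 14 bp
  116–124 then 1–33 → 9 + 33 = 42 bp
Sorted largest to smallest: 42, 42, 16, 14, 10 bp.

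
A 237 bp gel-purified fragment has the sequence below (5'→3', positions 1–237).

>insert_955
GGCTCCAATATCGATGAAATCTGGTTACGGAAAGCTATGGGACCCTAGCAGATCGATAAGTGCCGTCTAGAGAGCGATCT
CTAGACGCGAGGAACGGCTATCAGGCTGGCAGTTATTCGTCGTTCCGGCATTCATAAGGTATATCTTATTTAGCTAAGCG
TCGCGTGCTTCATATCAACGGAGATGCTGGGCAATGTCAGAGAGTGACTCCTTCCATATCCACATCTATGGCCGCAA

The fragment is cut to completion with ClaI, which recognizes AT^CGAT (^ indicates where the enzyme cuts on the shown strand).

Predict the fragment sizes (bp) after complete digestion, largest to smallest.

ClaI sites (ATCGAT) start at positions 10, 52.
ClaI cuts after base 2 of each site, so after positions 11, 53.
Linear molecule, 2 cuts → 3 fragments:
  1–11 → 11 bp
  12–53 → 42 bp
  54–237 → 184 bp
Sorted largest to smallest: 184, 42, 11 bp.

184, 42, 11 bp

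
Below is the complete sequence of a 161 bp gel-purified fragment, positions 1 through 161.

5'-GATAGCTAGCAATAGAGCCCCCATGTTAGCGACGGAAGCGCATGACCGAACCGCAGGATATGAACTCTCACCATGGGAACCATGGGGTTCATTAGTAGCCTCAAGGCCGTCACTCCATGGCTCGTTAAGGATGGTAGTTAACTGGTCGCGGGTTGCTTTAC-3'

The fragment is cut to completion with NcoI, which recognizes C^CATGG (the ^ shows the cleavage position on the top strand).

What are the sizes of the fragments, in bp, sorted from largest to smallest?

71, 46, 35, 9 bp

NcoI sites (CCATGG) start at positions 71, 80, 115.
NcoI cuts after the first base of each site, so after positions 71, 80, 115.
Linear molecule, 3 cuts → 4 fragments:
  1–71 → 71 bp
  72–80 → 9 bp
  81–115 → 35 bp
  116–161 → 46 bp
Sorted largest to smallest: 71, 46, 35, 9 bp.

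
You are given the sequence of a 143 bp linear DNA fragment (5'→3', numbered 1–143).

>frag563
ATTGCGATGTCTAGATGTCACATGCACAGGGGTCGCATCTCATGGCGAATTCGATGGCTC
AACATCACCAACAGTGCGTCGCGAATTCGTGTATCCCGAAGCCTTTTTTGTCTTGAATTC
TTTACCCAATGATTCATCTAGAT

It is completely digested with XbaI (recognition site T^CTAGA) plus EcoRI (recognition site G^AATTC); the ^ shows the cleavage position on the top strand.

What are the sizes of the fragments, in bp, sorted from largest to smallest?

37, 36, 32, 22, 10, 6 bp

XbaI sites (TCTAGA) start at positions 10, 137.
XbaI cuts after the first base of each site, so after positions 10, 137.
EcoRI sites (GAATTC) start at positions 47, 83, 115.
EcoRI cuts after the first base of each site, so after positions 47, 83, 115.
Combined cut positions: 10, 47, 83, 115, 137.
Linear molecule, 5 cuts → 6 fragments:
  1–10 → 10 bp
  11–47 → 37 bp
  48–83 → 36 bp
  84–115 → 32 bp
  116–137 → 22 bp
  138–143 → 6 bp
Sorted largest to smallest: 37, 36, 32, 22, 10, 6 bp.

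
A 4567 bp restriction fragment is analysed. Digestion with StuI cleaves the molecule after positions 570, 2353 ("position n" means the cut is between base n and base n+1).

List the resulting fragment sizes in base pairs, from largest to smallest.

2214, 1783, 570 bp

Linear molecule, 2 cuts → 3 fragments:
  570 − 0 = 570 bp
  2353 − 570 = 1783 bp
  4567 − 2353 = 2214 bp
Sorted largest to smallest: 2214, 1783, 570 bp.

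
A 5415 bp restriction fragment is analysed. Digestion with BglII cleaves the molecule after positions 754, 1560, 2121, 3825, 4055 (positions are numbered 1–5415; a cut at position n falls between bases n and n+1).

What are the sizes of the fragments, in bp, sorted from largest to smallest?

1704, 1360, 806, 754, 561, 230 bp

Linear molecule, 5 cuts → 6 fragments:
  754 − 0 = 754 bp
  1560 − 754 = 806 bp
  2121 − 1560 = 561 bp
  3825 − 2121 = 1704 bp
  4055 − 3825 = 230 bp
  5415 − 4055 = 1360 bp
Sorted largest to smallest: 1704, 1360, 806, 754, 561, 230 bp.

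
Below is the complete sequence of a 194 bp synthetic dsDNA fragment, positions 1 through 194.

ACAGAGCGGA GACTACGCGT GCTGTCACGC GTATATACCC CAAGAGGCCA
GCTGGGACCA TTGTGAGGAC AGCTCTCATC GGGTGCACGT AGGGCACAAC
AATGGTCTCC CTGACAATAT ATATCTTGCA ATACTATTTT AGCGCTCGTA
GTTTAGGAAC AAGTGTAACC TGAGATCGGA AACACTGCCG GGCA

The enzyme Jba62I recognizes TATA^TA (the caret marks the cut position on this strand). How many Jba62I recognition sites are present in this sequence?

TATATA occurs starting at positions 32, 118.
Jba62I cuts at 2 sites.

2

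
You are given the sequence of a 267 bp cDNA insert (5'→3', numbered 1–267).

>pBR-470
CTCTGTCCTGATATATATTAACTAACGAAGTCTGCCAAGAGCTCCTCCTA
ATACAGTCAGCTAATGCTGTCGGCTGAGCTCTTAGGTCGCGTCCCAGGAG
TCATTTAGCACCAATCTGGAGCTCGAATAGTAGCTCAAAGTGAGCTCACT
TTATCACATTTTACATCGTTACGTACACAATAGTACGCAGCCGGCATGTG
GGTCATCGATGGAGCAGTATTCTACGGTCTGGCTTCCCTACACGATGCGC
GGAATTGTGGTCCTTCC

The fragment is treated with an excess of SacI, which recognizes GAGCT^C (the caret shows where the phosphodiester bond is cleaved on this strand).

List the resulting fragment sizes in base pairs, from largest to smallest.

121, 43, 43, 37, 23 bp

SacI sites (GAGCTC) start at positions 39, 76, 119, 142.
SacI cuts after base 5 of each site (before the last base), so after positions 43, 80, 123, 146.
Linear molecule, 4 cuts → 5 fragments:
  1–43 → 43 bp
  44–80 → 37 bp
  81–123 → 43 bp
  124–146 → 23 bp
  147–267 → 121 bp
Sorted largest to smallest: 121, 43, 43, 37, 23 bp.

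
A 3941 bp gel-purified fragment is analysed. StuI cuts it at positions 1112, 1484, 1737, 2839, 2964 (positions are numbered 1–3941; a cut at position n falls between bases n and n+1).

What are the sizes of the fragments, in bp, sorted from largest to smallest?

1112, 1102, 977, 372, 253, 125 bp

Linear molecule, 5 cuts → 6 fragments:
  1112 − 0 = 1112 bp
  1484 − 1112 = 372 bp
  1737 − 1484 = 253 bp
  2839 − 1737 = 1102 bp
  2964 − 2839 = 125 bp
  3941 − 2964 = 977 bp
Sorted largest to smallest: 1112, 1102, 977, 372, 253, 125 bp.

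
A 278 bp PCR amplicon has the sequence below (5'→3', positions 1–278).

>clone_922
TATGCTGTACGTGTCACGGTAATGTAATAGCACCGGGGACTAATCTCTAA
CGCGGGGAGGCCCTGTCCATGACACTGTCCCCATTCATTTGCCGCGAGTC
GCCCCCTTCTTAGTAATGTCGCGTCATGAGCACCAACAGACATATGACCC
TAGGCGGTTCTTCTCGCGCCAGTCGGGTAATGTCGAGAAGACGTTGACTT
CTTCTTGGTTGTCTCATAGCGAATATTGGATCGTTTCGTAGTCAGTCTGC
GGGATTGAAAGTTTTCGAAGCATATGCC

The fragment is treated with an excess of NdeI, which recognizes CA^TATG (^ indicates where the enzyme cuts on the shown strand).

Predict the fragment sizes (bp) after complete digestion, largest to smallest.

NdeI sites (CATATG) start at positions 141, 271.
NdeI cuts after base 2 of each site, so after positions 142, 272.
Linear molecule, 2 cuts → 3 fragments:
  1–142 → 142 bp
  143–272 → 130 bp
  273–278 → 6 bp
Sorted largest to smallest: 142, 130, 6 bp.

142, 130, 6 bp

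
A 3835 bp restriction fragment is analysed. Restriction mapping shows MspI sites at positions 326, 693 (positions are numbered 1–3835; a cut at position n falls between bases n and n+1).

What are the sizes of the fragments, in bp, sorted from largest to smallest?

Linear molecule, 2 cuts → 3 fragments:
  326 − 0 = 326 bp
  693 − 326 = 367 bp
  3835 − 693 = 3142 bp
Sorted largest to smallest: 3142, 367, 326 bp.

3142, 367, 326 bp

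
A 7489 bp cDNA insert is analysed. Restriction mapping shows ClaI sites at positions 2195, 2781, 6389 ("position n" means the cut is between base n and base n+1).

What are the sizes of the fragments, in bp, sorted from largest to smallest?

Linear molecule, 3 cuts → 4 fragments:
  2195 − 0 = 2195 bp
  2781 − 2195 = 586 bp
  6389 − 2781 = 3608 bp
  7489 − 6389 = 1100 bp
Sorted largest to smallest: 3608, 2195, 1100, 586 bp.

3608, 2195, 1100, 586 bp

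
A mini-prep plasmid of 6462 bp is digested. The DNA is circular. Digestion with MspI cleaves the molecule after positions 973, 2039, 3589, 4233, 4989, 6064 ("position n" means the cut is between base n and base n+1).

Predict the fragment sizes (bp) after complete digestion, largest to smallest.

1550, 1371, 1075, 1066, 756, 644 bp

Circular molecule, 6 cuts → 6 fragments:
  2039 − 973 = 1066 bp
  3589 − 2039 = 1550 bp
  4233 − 3589 = 644 bp
  4989 − 4233 = 756 bp
  6064 − 4989 = 1075 bp
  wrap: 6462 − 6064 + 973 = 1371 bp
Sorted largest to smallest: 1550, 1371, 1075, 1066, 756, 644 bp.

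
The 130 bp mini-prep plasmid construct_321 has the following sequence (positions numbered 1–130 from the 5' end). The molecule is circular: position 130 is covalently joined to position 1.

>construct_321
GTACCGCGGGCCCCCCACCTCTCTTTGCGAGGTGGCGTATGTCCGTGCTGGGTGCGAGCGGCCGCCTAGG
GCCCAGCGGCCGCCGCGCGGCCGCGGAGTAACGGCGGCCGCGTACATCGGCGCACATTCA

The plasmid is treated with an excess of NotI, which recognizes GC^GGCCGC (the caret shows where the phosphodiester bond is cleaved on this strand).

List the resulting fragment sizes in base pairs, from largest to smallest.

NotI sites (GCGGCCGC) start at positions 58, 76, 87, 104.
NotI cuts after base 2 of each site, so after positions 59, 77, 88, 105.
Circular molecule, 4 cuts → 4 fragments:
  60–77 → 18 bp
  78–88 → 11 bp
  89–105 → 17 bp
  106–130 then 1–59 → 25 + 59 = 84 bp
Sorted largest to smallest: 84, 18, 17, 11 bp.

84, 18, 17, 11 bp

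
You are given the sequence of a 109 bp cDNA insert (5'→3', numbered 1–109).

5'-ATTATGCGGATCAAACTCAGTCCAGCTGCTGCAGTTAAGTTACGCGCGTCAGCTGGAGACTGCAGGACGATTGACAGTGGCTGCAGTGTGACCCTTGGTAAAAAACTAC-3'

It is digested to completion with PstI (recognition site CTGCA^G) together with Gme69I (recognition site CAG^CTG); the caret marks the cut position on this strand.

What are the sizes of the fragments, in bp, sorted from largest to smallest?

25, 24, 21, 19, 12, 8 bp

PstI sites (CTGCAG) start at positions 29, 60, 81.
PstI cuts after base 5 of each site (before the last base), so after positions 33, 64, 85.
Gme69I sites (CAGCTG) start at positions 23, 50.
Gme69I cuts after base 3 of each site, so after positions 25, 52.
Combined cut positions: 25, 33, 52, 64, 85.
Linear molecule, 5 cuts → 6 fragments:
  1–25 → 25 bp
  26–33 → 8 bp
  34–52 → 19 bp
  53–64 → 12 bp
  65–85 → 21 bp
  86–109 → 24 bp
Sorted largest to smallest: 25, 24, 21, 19, 12, 8 bp.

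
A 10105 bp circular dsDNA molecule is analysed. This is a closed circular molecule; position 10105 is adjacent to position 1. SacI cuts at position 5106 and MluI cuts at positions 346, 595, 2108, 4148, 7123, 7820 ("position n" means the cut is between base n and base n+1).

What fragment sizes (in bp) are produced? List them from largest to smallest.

2631, 2040, 2017, 1513, 958, 697, 249 bp

Combined cut positions (sorted): 346, 595, 2108, 4148, 5106, 7123, 7820.
Circular molecule, 7 cuts → 7 fragments:
  595 − 346 = 249 bp
  2108 − 595 = 1513 bp
  4148 − 2108 = 2040 bp
  5106 − 4148 = 958 bp
  7123 − 5106 = 2017 bp
  7820 − 7123 = 697 bp
  wrap: 10105 − 7820 + 346 = 2631 bp
Sorted largest to smallest: 2631, 2040, 2017, 1513, 958, 697, 249 bp.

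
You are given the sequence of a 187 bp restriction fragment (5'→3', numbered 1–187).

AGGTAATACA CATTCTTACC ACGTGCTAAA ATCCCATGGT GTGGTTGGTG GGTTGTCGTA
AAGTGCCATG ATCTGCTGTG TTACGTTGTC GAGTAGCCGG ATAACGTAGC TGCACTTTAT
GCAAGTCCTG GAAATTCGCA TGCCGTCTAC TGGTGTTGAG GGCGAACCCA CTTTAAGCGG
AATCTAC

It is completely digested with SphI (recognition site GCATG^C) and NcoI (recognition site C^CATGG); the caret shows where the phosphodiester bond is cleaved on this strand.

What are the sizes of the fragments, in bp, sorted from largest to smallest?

108, 45, 34 bp

The SphI site (GCATGC) starts at position 138.
SphI cuts after base 5 of each site (before the last base), so after position 142.
The NcoI site (CCATGG) starts at position 34.
NcoI cuts after the first base of each site, so after position 34.
Combined cut positions: 34, 142.
Linear molecule, 2 cuts → 3 fragments:
  1–34 → 34 bp
  35–142 → 108 bp
  143–187 → 45 bp
Sorted largest to smallest: 108, 45, 34 bp.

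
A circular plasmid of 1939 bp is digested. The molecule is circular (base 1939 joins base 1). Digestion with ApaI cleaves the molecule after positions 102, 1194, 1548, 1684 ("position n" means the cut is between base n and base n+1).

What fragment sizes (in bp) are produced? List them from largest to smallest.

Circular molecule, 4 cuts → 4 fragments:
  1194 − 102 = 1092 bp
  1548 − 1194 = 354 bp
  1684 − 1548 = 136 bp
  wrap: 1939 − 1684 + 102 = 357 bp
Sorted largest to smallest: 1092, 357, 354, 136 bp.

1092, 357, 354, 136 bp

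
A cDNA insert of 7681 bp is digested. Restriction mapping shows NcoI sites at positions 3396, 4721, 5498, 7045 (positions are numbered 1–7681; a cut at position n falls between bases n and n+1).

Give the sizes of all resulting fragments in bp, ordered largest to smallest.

3396, 1547, 1325, 777, 636 bp

Linear molecule, 4 cuts → 5 fragments:
  3396 − 0 = 3396 bp
  4721 − 3396 = 1325 bp
  5498 − 4721 = 777 bp
  7045 − 5498 = 1547 bp
  7681 − 7045 = 636 bp
Sorted largest to smallest: 3396, 1547, 1325, 777, 636 bp.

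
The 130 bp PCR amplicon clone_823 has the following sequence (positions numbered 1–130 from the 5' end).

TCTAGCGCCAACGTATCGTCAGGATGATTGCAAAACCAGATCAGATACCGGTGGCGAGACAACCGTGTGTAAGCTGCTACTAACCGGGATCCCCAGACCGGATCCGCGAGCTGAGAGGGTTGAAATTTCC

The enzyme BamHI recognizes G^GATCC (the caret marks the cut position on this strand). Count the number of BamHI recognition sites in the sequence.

GGATCC occurs starting at positions 87, 100.
BamHI cuts at 2 sites.

2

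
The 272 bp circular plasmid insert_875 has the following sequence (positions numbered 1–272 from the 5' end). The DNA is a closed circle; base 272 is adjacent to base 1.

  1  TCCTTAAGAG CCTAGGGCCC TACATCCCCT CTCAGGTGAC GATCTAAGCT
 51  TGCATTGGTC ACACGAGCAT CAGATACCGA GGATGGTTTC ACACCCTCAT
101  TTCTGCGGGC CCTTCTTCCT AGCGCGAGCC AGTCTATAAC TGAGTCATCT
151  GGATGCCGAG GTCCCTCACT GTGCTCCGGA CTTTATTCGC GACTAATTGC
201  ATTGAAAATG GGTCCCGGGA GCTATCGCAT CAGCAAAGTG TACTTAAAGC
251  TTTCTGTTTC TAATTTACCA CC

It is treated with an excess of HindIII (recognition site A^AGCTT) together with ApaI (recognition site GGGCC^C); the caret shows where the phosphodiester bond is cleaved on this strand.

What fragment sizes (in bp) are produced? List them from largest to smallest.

HindIII sites (AAGCTT) start at positions 46, 247.
HindIII cuts after the first base of each site, so after positions 46, 247.
ApaI sites (GGGCCC) start at positions 15, 107.
ApaI cuts after base 5 of each site (before the last base), so after positions 19, 111.
Combined cut positions: 19, 46, 111, 247.
Circular molecule, 4 cuts → 4 fragments:
  20–46 → 27 bp
  47–111 → 65 bp
  112–247 → 136 bp
  248–272 then 1–19 → 25 + 19 = 44 bp
Sorted largest to smallest: 136, 65, 44, 27 bp.

136, 65, 44, 27 bp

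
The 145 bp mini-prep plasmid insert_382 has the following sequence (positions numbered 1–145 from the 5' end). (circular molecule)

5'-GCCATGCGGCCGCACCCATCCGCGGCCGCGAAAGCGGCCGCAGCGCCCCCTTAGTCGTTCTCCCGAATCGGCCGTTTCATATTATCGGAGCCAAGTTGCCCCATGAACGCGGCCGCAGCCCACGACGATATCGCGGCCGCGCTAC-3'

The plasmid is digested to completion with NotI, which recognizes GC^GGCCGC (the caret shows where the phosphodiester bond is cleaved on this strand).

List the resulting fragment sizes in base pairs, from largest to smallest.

NotI sites (GCGGCCGC) start at positions 6, 22, 34, 109, 133.
NotI cuts after base 2 of each site, so after positions 7, 23, 35, 110, 134.
Circular molecule, 5 cuts → 5 fragments:
  8–23 → 16 bp
  24–35 → 12 bp
  36–110 → 75 bp
  111–134 → 24 bp
  135–145 then 1–7 → 11 + 7 = 18 bp
Sorted largest to smallest: 75, 24, 18, 16, 12 bp.

75, 24, 18, 16, 12 bp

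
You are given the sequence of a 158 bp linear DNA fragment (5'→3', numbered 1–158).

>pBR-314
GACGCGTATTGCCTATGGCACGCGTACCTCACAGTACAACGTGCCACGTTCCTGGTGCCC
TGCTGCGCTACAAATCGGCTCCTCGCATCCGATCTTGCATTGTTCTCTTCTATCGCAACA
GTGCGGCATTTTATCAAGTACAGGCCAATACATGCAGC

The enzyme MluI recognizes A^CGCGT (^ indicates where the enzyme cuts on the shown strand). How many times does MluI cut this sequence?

2

ACGCGT occurs starting at positions 2, 20.
MluI cuts at 2 sites.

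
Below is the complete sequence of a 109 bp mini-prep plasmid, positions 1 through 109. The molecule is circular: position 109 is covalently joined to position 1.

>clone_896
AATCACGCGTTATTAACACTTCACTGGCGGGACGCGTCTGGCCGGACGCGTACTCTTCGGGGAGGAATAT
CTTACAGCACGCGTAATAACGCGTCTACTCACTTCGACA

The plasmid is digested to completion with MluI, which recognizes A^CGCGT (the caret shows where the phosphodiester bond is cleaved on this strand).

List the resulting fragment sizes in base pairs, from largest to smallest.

MluI sites (ACGCGT) start at positions 5, 32, 46, 79, 89.
MluI cuts after the first base of each site, so after positions 5, 32, 46, 79, 89.
Circular molecule, 5 cuts → 5 fragments:
  6–32 → 27 bp
  33–46 → 14 bp
  47–79 → 33 bp
  80–89 → 10 bp
  90–109 then 1–5 → 20 + 5 = 25 bp
Sorted largest to smallest: 33, 27, 25, 14, 10 bp.

33, 27, 25, 14, 10 bp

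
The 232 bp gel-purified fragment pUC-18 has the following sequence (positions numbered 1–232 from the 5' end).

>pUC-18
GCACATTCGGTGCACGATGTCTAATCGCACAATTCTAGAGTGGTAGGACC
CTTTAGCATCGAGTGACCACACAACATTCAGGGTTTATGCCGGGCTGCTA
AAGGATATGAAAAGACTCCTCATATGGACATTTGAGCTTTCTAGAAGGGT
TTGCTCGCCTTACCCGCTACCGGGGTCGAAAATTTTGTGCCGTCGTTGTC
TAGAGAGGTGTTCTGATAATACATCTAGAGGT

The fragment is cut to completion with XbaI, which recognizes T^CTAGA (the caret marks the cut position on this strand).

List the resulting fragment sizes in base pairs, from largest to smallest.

XbaI sites (TCTAGA) start at positions 34, 140, 199, 224.
XbaI cuts after the first base of each site, so after positions 34, 140, 199, 224.
Linear molecule, 4 cuts → 5 fragments:
  1–34 → 34 bp
  35–140 → 106 bp
  141–199 → 59 bp
  200–224 → 25 bp
  225–232 → 8 bp
Sorted largest to smallest: 106, 59, 34, 25, 8 bp.

106, 59, 34, 25, 8 bp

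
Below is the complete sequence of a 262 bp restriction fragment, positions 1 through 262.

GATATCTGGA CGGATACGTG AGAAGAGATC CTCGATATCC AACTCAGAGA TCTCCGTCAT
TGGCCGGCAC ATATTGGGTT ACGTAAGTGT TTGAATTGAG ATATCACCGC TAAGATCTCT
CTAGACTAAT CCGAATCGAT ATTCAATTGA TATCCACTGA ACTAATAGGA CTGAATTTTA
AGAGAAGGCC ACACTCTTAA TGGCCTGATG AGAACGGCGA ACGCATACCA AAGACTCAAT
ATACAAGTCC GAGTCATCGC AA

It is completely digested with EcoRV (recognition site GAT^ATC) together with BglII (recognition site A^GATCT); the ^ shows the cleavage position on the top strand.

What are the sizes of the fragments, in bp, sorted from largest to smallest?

EcoRV sites (GATATC) start at positions 1, 34, 100, 149.
EcoRV cuts after base 3 of each site, so after positions 3, 36, 102, 151.
BglII sites (AGATCT) start at positions 48, 113.
BglII cuts after the first base of each site, so after positions 48, 113.
Combined cut positions: 3, 36, 48, 102, 113, 151.
Linear molecule, 6 cuts → 7 fragments:
  1–3 → 3 bp
  4–36 → 33 bp
  37–48 → 12 bp
  49–102 → 54 bp
  103–113 → 11 bp
  114–151 → 38 bp
  152–262 → 111 bp
Sorted largest to smallest: 111, 54, 38, 33, 12, 11, 3 bp.

111, 54, 38, 33, 12, 11, 3 bp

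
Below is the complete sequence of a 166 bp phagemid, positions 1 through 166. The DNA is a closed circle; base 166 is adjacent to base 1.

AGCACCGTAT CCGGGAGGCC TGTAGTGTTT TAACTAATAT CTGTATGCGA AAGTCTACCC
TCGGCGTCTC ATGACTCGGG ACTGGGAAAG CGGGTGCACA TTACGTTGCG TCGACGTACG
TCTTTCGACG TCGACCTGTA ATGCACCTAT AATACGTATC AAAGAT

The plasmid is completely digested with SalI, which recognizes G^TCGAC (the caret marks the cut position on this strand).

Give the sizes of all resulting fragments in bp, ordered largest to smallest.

146, 20 bp

SalI sites (GTCGAC) start at positions 110, 130.
SalI cuts after the first base of each site, so after positions 110, 130.
Circular molecule, 2 cuts → 2 fragments:
  111–130 → 20 bp
  131–166 then 1–110 → 36 + 110 = 146 bp
Sorted largest to smallest: 146, 20 bp.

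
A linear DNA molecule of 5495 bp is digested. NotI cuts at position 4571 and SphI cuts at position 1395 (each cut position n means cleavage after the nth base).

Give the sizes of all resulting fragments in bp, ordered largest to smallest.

Combined cut positions (sorted): 1395, 4571.
Linear molecule, 2 cuts → 3 fragments:
  1395 − 0 = 1395 bp
  4571 − 1395 = 3176 bp
  5495 − 4571 = 924 bp
Sorted largest to smallest: 3176, 1395, 924 bp.

3176, 1395, 924 bp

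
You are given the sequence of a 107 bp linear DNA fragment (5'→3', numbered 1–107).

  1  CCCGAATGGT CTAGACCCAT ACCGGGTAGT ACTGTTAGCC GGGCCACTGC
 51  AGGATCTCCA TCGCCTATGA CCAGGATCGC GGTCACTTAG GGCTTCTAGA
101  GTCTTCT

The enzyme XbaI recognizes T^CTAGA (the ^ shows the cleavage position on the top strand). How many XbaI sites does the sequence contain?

2

TCTAGA occurs starting at positions 10, 95.
XbaI cuts at 2 sites.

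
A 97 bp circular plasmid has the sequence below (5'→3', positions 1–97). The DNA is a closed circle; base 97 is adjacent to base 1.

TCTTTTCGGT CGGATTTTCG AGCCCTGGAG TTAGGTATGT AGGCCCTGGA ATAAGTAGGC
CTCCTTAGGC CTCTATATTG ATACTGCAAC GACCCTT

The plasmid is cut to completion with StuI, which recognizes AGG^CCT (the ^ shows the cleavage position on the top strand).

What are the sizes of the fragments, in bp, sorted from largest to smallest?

StuI sites (AGGCCT) start at positions 57, 67.
StuI cuts after base 3 of each site, so after positions 59, 69.
Circular molecule, 2 cuts → 2 fragments:
  60–69 → 10 bp
  70–97 then 1–59 → 28 + 59 = 87 bp
Sorted largest to smallest: 87, 10 bp.

87, 10 bp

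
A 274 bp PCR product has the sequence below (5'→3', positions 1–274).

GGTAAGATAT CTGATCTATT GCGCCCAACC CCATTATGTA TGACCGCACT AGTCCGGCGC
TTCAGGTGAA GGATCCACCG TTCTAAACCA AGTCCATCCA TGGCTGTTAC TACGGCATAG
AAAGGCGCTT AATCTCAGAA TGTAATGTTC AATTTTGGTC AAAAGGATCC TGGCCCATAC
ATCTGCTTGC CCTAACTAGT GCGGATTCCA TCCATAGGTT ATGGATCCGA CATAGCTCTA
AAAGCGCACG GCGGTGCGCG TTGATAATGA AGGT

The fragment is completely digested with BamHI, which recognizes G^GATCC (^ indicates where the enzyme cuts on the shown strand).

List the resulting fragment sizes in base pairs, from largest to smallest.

BamHI sites (GGATCC) start at positions 71, 165, 223.
BamHI cuts after the first base of each site, so after positions 71, 165, 223.
Linear molecule, 3 cuts → 4 fragments:
  1–71 → 71 bp
  72–165 → 94 bp
  166–223 → 58 bp
  224–274 → 51 bp
Sorted largest to smallest: 94, 71, 58, 51 bp.

94, 71, 58, 51 bp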